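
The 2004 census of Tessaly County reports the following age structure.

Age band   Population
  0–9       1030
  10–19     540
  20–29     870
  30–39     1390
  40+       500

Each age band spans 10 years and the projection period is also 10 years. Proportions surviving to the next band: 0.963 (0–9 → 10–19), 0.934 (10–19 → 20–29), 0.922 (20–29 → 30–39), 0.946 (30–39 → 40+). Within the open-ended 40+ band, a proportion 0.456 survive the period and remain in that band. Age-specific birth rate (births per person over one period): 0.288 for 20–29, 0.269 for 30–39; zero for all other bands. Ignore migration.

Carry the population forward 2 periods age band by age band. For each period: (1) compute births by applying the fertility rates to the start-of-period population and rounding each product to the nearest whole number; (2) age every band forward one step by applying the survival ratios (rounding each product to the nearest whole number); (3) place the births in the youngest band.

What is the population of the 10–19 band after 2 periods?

602

After projecting period 1:
Births: 870 * 0.288 = 251  |  1390 * 0.269 = 374 → total 625
10–19: 1030 * 0.963 = 992
20–29: 540 * 0.934 = 504
30–39: 870 * 0.922 = 802
40+: 1390 * 0.946 + 500 * 0.456 = 1315 + 228 = 1543
Giving 625 / 992 / 504 / 802 / 1543.
After projecting period 2:
Births: 504 * 0.288 = 145  |  802 * 0.269 = 216 → total 361
10–19: 625 * 0.963 = 602
20–29: 992 * 0.934 = 927
30–39: 504 * 0.922 = 465
40+: 802 * 0.946 + 1543 * 0.456 = 759 + 704 = 1463
Giving 361 / 602 / 927 / 465 / 1463.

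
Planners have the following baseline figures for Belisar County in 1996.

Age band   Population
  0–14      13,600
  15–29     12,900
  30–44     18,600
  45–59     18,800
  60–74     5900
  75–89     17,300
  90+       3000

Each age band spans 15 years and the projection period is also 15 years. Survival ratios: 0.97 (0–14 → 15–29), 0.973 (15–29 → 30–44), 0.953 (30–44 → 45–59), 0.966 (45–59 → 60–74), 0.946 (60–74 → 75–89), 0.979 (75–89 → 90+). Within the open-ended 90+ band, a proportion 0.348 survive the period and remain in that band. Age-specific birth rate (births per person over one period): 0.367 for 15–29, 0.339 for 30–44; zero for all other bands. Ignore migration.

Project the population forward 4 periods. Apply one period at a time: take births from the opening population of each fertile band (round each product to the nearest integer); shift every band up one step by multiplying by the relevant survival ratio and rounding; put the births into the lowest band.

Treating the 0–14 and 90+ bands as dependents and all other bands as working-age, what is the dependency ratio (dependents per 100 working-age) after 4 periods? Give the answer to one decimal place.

60.7

(Bands numbered youngest = 1 to oldest = 7.)
Period 1.
Births: 12900 × 0.367 = 4734  |  18600 × 0.339 = 6305 ⇒ total 11039
Band 2: 13600 × 0.97 = 13192
Band 3: 12900 × 0.973 = 12552
Band 4: 18600 × 0.953 = 17726
Band 5: 18800 × 0.966 = 18161
Band 6: 5900 × 0.946 = 5581
Band 7: 17300 × 0.979 + 3000 × 0.348 = 16937 + 1044 = 17981
→ [11039, 13192, 12552, 17726, 18161, 5581, 17981]
Period 2.
Births: 13192 × 0.367 = 4841  |  12552 × 0.339 = 4255 ⇒ total 9096
Band 2: 11039 × 0.97 = 10708
Band 3: 13192 × 0.973 = 12836
Band 4: 12552 × 0.953 = 11962
Band 5: 17726 × 0.966 = 17123
Band 6: 18161 × 0.946 = 17180
Band 7: 5581 × 0.979 + 17981 × 0.348 = 5464 + 6257 = 11721
→ [9096, 10708, 12836, 11962, 17123, 17180, 11721]
Period 3.
Births: 10708 × 0.367 = 3930  |  12836 × 0.339 = 4351 ⇒ total 8281
Band 2: 9096 × 0.97 = 8823
Band 3: 10708 × 0.973 = 10419
Band 4: 12836 × 0.953 = 12233
Band 5: 11962 × 0.966 = 11555
Band 6: 17123 × 0.946 = 16198
Band 7: 17180 × 0.979 + 11721 × 0.348 = 16819 + 4079 = 20898
→ [8281, 8823, 10419, 12233, 11555, 16198, 20898]
Period 4.
Births: 8823 × 0.367 = 3238  |  10419 × 0.339 = 3532 ⇒ total 6770
Band 2: 8281 × 0.97 = 8033
Band 3: 8823 × 0.973 = 8585
Band 4: 10419 × 0.953 = 9929
Band 5: 12233 × 0.966 = 11817
Band 6: 11555 × 0.946 = 10931
Band 7: 16198 × 0.979 + 20898 × 0.348 = 15858 + 7273 = 23131
→ [6770, 8033, 8585, 9929, 11817, 10931, 23131]
Dependents (band 0–14 + band 90+) = 6770 + 23131 = 29901; working-age = 49295; ratio = 29901/49295 × 100 = 60.7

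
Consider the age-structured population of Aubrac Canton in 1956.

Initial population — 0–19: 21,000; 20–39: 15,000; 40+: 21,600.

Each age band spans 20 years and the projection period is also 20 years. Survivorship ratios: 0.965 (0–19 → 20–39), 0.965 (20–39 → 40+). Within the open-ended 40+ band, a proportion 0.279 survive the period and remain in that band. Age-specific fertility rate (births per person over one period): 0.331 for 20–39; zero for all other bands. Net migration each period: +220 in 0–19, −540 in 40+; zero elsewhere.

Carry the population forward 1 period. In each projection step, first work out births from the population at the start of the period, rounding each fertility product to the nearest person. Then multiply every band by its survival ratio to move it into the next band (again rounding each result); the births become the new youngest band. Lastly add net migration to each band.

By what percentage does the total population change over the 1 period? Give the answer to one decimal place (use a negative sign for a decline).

Numbering the groups 1..3 from youngest to oldest:
Period 1.
Births: 15000 × 0.331 = 4965
Group 2: 21000 × 0.965 = 20265
Group 3: 15000 × 0.965 + 21600 × 0.279 = 14475 + 6026 = 20501
Net migration: Group 1 + 220 → 5185; Group 3 − 540 → 19961
Giving 5185 / 20265 / 19961.
Total: 57600 → 45411; change = -12189; percentage change = -21.2%

-21.2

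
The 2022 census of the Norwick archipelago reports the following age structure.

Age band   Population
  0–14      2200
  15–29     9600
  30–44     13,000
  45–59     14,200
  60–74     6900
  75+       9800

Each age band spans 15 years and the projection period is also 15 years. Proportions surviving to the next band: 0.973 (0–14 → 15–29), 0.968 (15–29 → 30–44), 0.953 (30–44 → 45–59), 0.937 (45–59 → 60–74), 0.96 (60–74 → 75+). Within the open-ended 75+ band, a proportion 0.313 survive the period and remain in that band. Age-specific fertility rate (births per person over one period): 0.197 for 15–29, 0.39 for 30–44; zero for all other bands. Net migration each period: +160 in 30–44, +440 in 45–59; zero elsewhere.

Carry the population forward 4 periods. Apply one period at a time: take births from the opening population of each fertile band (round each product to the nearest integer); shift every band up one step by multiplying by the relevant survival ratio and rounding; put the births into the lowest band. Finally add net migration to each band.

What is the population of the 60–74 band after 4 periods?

Numbering the groups 1..6 from youngest to oldest:
— Period 1 —
Births: 9600 × 0.197 = 1891 ; 13000 × 0.39 = 5070 — total 6961
Group 2: 2200 × 0.973 = 2141
Group 3: 9600 × 0.968 = 9293
Group 4: 13000 × 0.953 = 12389
Group 5: 14200 × 0.937 = 13305
Group 6: 6900 × 0.96 + 9800 × 0.313 = 6624 + 3067 = 9691
Net migration: Group 3 + 160 → 9453; Group 4 + 440 → 12829
End of period: [6961, 2141, 9453, 12829, 13305, 9691]
— Period 2 —
Births: 2141 × 0.197 = 422 ; 9453 × 0.39 = 3687 — total 4109
Group 2: 6961 × 0.973 = 6773
Group 3: 2141 × 0.968 = 2072
Group 4: 9453 × 0.953 = 9009
Group 5: 12829 × 0.937 = 12021
Group 6: 13305 × 0.96 + 9691 × 0.313 = 12773 + 3033 = 15806
Net migration: Group 3 + 160 → 2232; Group 4 + 440 → 9449
End of period: [4109, 6773, 2232, 9449, 12021, 15806]
— Period 3 —
Births: 6773 × 0.197 = 1334 ; 2232 × 0.39 = 870 — total 2204
Group 2: 4109 × 0.973 = 3998
Group 3: 6773 × 0.968 = 6556
Group 4: 2232 × 0.953 = 2127
Group 5: 9449 × 0.937 = 8854
Group 6: 12021 × 0.96 + 15806 × 0.313 = 11540 + 4947 = 16487
Net migration: Group 3 + 160 → 6716; Group 4 + 440 → 2567
End of period: [2204, 3998, 6716, 2567, 8854, 16487]
— Period 4 —
Births: 3998 × 0.197 = 788 ; 6716 × 0.39 = 2619 — total 3407
Group 2: 2204 × 0.973 = 2144
Group 3: 3998 × 0.968 = 3870
Group 4: 6716 × 0.953 = 6400
Group 5: 2567 × 0.937 = 2405
Group 6: 8854 × 0.96 + 16487 × 0.313 = 8500 + 5160 = 13660
Net migration: Group 3 + 160 → 4030; Group 4 + 440 → 6840
End of period: [3407, 2144, 4030, 6840, 2405, 13660]

2405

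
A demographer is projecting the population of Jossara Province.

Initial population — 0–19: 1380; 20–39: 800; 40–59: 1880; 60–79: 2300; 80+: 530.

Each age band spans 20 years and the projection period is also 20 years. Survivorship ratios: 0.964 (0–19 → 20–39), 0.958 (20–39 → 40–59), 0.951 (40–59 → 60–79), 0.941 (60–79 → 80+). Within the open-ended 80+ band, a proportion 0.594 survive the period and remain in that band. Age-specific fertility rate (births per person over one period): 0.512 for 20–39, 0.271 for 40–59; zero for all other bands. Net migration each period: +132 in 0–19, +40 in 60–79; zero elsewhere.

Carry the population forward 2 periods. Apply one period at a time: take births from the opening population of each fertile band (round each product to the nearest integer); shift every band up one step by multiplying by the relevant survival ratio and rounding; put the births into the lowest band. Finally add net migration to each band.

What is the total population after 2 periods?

7269

Period 1:
Births: 800 × 0.512 = 410, 1880 × 0.271 = 509 ⇒ total 919
20–39: 1380 × 0.964 = 1330
40–59: 800 × 0.958 = 766
60–79: 1880 × 0.951 = 1788
80+: 2300 × 0.941 + 530 × 0.594 = 2164 + 315 = 2479
Net migration: 0–19 + 132 → 1051; 60–79 + 40 → 1828
Giving 1051 / 1330 / 766 / 1828 / 2479.
Period 2:
Births: 1330 × 0.512 = 681, 766 × 0.271 = 208 ⇒ total 889
20–39: 1051 × 0.964 = 1013
40–59: 1330 × 0.958 = 1274
60–79: 766 × 0.951 = 728
80+: 1828 × 0.941 + 2479 × 0.594 = 1720 + 1473 = 3193
Net migration: 0–19 + 132 → 1021; 60–79 + 40 → 768
Giving 1021 / 1013 / 1274 / 768 / 3193.
Total after period 2: 1021 + 1013 + 1274 + 768 + 3193 = 7269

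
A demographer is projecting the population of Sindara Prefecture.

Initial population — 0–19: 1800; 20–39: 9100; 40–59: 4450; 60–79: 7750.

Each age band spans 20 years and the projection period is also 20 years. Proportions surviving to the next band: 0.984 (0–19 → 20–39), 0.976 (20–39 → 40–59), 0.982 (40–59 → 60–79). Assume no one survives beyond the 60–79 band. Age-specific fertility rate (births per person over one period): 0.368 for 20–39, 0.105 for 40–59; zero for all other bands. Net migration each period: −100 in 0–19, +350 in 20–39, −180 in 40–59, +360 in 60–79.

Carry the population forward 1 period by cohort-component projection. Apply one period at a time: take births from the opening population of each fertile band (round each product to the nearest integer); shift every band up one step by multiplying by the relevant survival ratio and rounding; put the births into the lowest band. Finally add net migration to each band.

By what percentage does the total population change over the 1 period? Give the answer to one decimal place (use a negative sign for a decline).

-16.6

[period 1]
Births: 9100 × 0.368 = 3349, 4450 × 0.105 = 467 → total 3816
20–39: 1800 × 0.984 = 1771
40–59: 9100 × 0.976 = 8882
60–79: 4450 × 0.982 = 4370
Net migration: 0–19 − 100 → 3716; 20–39 + 350 → 2121; 40–59 − 180 → 8702; 60–79 + 360 → 4730
→ [3716, 2121, 8702, 4730]
Total: 23100 → 19269; change = -3831; percentage change = -16.6%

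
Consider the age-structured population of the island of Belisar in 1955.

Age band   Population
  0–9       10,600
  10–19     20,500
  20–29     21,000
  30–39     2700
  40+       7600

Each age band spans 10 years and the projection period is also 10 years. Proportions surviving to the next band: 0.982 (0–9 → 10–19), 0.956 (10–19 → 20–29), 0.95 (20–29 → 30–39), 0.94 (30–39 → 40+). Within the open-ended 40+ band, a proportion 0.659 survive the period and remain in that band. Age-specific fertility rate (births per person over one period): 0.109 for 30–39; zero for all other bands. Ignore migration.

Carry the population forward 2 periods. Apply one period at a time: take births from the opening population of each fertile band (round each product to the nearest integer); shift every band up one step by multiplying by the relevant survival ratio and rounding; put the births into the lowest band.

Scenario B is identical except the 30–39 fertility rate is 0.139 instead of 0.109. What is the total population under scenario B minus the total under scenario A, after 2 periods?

677

Call the bands 1 to 5, youngest first.
Period 1.
Births: 2700 * 0.109 = 294
Band 2: 10600 * 0.982 = 10409
Band 3: 20500 * 0.956 = 19598
Band 4: 21000 * 0.95 = 19950
Band 5: 2700 * 0.94 + 7600 * 0.659 = 2538 + 5008 = 7546
→ [294, 10409, 19598, 19950, 7546]
Period 2.
Births: 19950 * 0.109 = 2175
Band 2: 294 * 0.982 = 289
Band 3: 10409 * 0.956 = 9951
Band 4: 19598 * 0.95 = 18618
Band 5: 19950 * 0.94 + 7546 * 0.659 = 18753 + 4973 = 23726
→ [2175, 289, 9951, 18618, 23726]
Scenario A total after 2 periods: 54759
Scenario B projection —
Period 1.
Births: 2700 * 0.139 = 375
Band 2: 10600 * 0.982 = 10409
Band 3: 20500 * 0.956 = 19598
Band 4: 21000 * 0.95 = 19950
Band 5: 2700 * 0.94 + 7600 * 0.659 = 2538 + 5008 = 7546
→ [375, 10409, 19598, 19950, 7546]
Period 2.
Births: 19950 * 0.139 = 2773
Band 2: 375 * 0.982 = 368
Band 3: 10409 * 0.956 = 9951
Band 4: 19598 * 0.95 = 18618
Band 5: 19950 * 0.94 + 7546 * 0.659 = 18753 + 4973 = 23726
→ [2773, 368, 9951, 18618, 23726]
Scenario B total after 2 periods: 55436
Difference B − A = 55436 − 54759 = 677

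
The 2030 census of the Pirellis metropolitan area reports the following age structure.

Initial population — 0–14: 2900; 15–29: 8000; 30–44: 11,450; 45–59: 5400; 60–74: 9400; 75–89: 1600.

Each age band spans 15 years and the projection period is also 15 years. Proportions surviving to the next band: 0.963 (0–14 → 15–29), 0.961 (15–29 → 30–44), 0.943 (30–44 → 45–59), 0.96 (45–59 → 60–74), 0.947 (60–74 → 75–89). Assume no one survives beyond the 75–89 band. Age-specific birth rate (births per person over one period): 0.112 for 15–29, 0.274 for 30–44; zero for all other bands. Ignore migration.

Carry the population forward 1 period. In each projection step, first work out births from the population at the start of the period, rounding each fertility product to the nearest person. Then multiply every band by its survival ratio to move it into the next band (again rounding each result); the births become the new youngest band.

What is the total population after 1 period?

39397

[period 1]
Births: 8000 × 0.112 = 896  |  11450 × 0.274 = 3137 ⇒ total 4033
15–29: 2900 × 0.963 = 2793
30–44: 8000 × 0.961 = 7688
45–59: 11450 × 0.943 = 10797
60–74: 5400 × 0.96 = 5184
75–89: 9400 × 0.947 = 8902
Giving 4033 / 2793 / 7688 / 10797 / 5184 / 8902.
Total after period 1: 4033 + 2793 + 7688 + 10797 + 5184 + 8902 = 39397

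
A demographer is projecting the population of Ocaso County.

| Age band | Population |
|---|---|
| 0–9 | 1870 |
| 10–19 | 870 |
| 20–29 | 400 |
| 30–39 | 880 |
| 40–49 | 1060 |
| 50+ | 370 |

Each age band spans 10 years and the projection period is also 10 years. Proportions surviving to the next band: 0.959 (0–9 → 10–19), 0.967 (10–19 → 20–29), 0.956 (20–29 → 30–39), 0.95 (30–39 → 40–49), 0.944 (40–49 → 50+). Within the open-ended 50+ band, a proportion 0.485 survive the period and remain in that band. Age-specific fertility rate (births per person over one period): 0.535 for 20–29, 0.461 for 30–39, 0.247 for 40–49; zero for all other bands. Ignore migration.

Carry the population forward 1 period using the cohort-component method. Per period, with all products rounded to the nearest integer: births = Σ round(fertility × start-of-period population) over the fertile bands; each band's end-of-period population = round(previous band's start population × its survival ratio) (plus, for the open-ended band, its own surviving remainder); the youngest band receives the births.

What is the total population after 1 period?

5914

After projecting period 1:
Births: 400 × 0.535 = 214 ; 880 × 0.461 = 406 ; 1060 × 0.247 = 262 ⇒ total 882
10–19: 1870 × 0.959 = 1793
20–29: 870 × 0.967 = 841
30–39: 400 × 0.956 = 382
40–49: 880 × 0.95 = 836
50+: 1060 × 0.944 + 370 × 0.485 = 1001 + 179 = 1180
End of period: [882, 1793, 841, 382, 836, 1180]
Total after period 1: 882 + 1793 + 841 + 382 + 836 + 1180 = 5914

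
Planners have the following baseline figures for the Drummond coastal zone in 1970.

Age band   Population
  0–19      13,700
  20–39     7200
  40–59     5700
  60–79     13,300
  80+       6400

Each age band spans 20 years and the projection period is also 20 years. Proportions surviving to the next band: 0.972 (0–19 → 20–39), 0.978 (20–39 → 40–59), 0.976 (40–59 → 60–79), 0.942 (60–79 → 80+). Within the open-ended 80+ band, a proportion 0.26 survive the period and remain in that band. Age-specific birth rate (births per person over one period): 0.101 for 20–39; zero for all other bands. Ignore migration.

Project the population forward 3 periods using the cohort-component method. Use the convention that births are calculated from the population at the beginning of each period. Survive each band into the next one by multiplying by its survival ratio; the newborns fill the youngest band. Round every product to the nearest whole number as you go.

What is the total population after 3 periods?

(Bands numbered youngest = 1 to oldest = 5.)
— Period 1 —
Births: 7200 * 0.101 = 727
Band 2: 13700 * 0.972 = 13316
Band 3: 7200 * 0.978 = 7042
Band 4: 5700 * 0.976 = 5563
Band 5: 13300 * 0.942 + 6400 * 0.26 = 12529 + 1664 = 14193
→ [727, 13316, 7042, 5563, 14193]
— Period 2 —
Births: 13316 * 0.101 = 1345
Band 2: 727 * 0.972 = 707
Band 3: 13316 * 0.978 = 13023
Band 4: 7042 * 0.976 = 6873
Band 5: 5563 * 0.942 + 14193 * 0.26 = 5240 + 3690 = 8930
→ [1345, 707, 13023, 6873, 8930]
— Period 3 —
Births: 707 * 0.101 = 71
Band 2: 1345 * 0.972 = 1307
Band 3: 707 * 0.978 = 691
Band 4: 13023 * 0.976 = 12710
Band 5: 6873 * 0.942 + 8930 * 0.26 = 6474 + 2322 = 8796
→ [71, 1307, 691, 12710, 8796]
Total after period 3: 71 + 1307 + 691 + 12710 + 8796 = 23575

23575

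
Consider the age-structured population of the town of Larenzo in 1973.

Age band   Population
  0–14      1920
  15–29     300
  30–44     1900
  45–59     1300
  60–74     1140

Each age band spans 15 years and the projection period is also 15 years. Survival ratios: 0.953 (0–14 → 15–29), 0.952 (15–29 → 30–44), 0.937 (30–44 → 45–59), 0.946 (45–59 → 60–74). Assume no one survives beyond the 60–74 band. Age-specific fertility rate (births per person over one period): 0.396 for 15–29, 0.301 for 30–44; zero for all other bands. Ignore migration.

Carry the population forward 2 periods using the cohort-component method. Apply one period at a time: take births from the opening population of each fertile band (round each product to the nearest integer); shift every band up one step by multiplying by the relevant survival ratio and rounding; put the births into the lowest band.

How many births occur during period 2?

Call the groups 1 to 5, youngest first.
Period 1.
Births: 300 * 0.396 = 119 ; 1900 * 0.301 = 572 → total 691
Group 2: 1920 * 0.953 = 1830
Group 3: 300 * 0.952 = 286
Group 4: 1900 * 0.937 = 1780
Group 5: 1300 * 0.946 = 1230
→ [691, 1830, 286, 1780, 1230]
Period 2.
Births: 1830 * 0.396 = 725 ; 286 * 0.301 = 86 → total 811
Group 2: 691 * 0.953 = 659
Group 3: 1830 * 0.952 = 1742
Group 4: 286 * 0.937 = 268
Group 5: 1780 * 0.946 = 1684
→ [811, 659, 1742, 268, 1684]

811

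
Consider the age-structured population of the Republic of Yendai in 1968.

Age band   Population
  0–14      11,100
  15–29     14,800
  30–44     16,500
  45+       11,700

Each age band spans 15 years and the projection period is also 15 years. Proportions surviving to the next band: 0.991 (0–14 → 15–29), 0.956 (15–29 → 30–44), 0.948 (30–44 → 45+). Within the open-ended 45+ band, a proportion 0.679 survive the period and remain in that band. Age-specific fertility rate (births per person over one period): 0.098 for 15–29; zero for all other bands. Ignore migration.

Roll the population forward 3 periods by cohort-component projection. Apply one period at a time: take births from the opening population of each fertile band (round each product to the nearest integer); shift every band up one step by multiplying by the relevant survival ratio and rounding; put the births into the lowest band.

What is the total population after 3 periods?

32534

[period 1]
Births: 14800 * 0.098 = 1450
15–29: 11100 * 0.991 = 11000
30–44: 14800 * 0.956 = 14149
45+: 16500 * 0.948 + 11700 * 0.679 = 15642 + 7944 = 23586
→ [1450, 11000, 14149, 23586]
[period 2]
Births: 11000 * 0.098 = 1078
15–29: 1450 * 0.991 = 1437
30–44: 11000 * 0.956 = 10516
45+: 14149 * 0.948 + 23586 * 0.679 = 13413 + 16015 = 29428
→ [1078, 1437, 10516, 29428]
[period 3]
Births: 1437 * 0.098 = 141
15–29: 1078 * 0.991 = 1068
30–44: 1437 * 0.956 = 1374
45+: 10516 * 0.948 + 29428 * 0.679 = 9969 + 19982 = 29951
→ [141, 1068, 1374, 29951]
Total after period 3: 141 + 1068 + 1374 + 29951 = 32534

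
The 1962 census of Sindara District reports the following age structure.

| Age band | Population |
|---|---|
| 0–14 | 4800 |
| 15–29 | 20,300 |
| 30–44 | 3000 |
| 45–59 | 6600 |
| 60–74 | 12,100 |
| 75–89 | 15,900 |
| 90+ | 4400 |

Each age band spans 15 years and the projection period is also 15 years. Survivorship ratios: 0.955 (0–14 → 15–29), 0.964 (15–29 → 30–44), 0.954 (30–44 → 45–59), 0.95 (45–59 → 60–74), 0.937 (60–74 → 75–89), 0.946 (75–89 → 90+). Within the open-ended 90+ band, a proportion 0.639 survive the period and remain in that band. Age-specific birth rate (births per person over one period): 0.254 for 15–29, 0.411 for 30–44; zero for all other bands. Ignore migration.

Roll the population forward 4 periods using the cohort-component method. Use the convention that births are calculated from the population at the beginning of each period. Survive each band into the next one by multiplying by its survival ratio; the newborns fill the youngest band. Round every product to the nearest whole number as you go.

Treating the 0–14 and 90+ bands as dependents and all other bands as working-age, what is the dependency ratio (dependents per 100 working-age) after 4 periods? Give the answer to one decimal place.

51.8

After projecting period 1:
Births: 20300 * 0.254 = 5156, 3000 * 0.411 = 1233 — total 6389
15–29: 4800 * 0.955 = 4584
30–44: 20300 * 0.964 = 19569
45–59: 3000 * 0.954 = 2862
60–74: 6600 * 0.95 = 6270
75–89: 12100 * 0.937 = 11338
90+: 15900 * 0.946 + 4400 * 0.639 = 15041 + 2812 = 17853
Population now: 0–14=6389, 15–29=4584, 30–44=19569, 45–59=2862, 60–74=6270, 75–89=11338, 90+=17853
After projecting period 2:
Births: 4584 * 0.254 = 1164, 19569 * 0.411 = 8043 — total 9207
15–29: 6389 * 0.955 = 6101
30–44: 4584 * 0.964 = 4419
45–59: 19569 * 0.954 = 18669
60–74: 2862 * 0.95 = 2719
75–89: 6270 * 0.937 = 5875
90+: 11338 * 0.946 + 17853 * 0.639 = 10726 + 11408 = 22134
Population now: 0–14=9207, 15–29=6101, 30–44=4419, 45–59=18669, 60–74=2719, 75–89=5875, 90+=22134
After projecting period 3:
Births: 6101 * 0.254 = 1550, 4419 * 0.411 = 1816 — total 3366
15–29: 9207 * 0.955 = 8793
30–44: 6101 * 0.964 = 5881
45–59: 4419 * 0.954 = 4216
60–74: 18669 * 0.95 = 17736
75–89: 2719 * 0.937 = 2548
90+: 5875 * 0.946 + 22134 * 0.639 = 5558 + 14144 = 19702
Population now: 0–14=3366, 15–29=8793, 30–44=5881, 45–59=4216, 60–74=17736, 75–89=2548, 90+=19702
After projecting period 4:
Births: 8793 * 0.254 = 2233, 5881 * 0.411 = 2417 — total 4650
15–29: 3366 * 0.955 = 3215
30–44: 8793 * 0.964 = 8476
45–59: 5881 * 0.954 = 5610
60–74: 4216 * 0.95 = 4005
75–89: 17736 * 0.937 = 16619
90+: 2548 * 0.946 + 19702 * 0.639 = 2410 + 12590 = 15000
Population now: 0–14=4650, 15–29=3215, 30–44=8476, 45–59=5610, 60–74=4005, 75–89=16619, 90+=15000
Dependents (band 0–14 + band 90+) = 4650 + 15000 = 19650; working-age = 37925; ratio = 19650/37925 × 100 = 51.8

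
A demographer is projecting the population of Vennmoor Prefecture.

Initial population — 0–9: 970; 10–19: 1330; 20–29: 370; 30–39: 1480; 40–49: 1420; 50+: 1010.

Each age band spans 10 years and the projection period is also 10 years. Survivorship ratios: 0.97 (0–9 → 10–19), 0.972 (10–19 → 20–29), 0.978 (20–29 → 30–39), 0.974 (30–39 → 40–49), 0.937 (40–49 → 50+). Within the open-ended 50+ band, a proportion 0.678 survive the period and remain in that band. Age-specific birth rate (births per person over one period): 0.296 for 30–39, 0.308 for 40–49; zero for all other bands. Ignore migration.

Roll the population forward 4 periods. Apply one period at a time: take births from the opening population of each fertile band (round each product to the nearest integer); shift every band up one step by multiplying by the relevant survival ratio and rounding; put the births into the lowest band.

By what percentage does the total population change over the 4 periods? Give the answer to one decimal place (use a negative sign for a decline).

-9.7

Let group 1 be 0–9 through group 6 = 50+.
— Period 1 —
Births: 1480 × 0.296 = 438  |  1420 × 0.308 = 437 ⇒ total 875
Group 2: 970 × 0.97 = 941
Group 3: 1330 × 0.972 = 1293
Group 4: 370 × 0.978 = 362
Group 5: 1480 × 0.974 = 1442
Group 6: 1420 × 0.937 + 1010 × 0.678 = 1331 + 685 = 2016
Giving 875 / 941 / 1293 / 362 / 1442 / 2016.
— Period 2 —
Births: 362 × 0.296 = 107  |  1442 × 0.308 = 444 ⇒ total 551
Group 2: 875 × 0.97 = 849
Group 3: 941 × 0.972 = 915
Group 4: 1293 × 0.978 = 1265
Group 5: 362 × 0.974 = 353
Group 6: 1442 × 0.937 + 2016 × 0.678 = 1351 + 1367 = 2718
Giving 551 / 849 / 915 / 1265 / 353 / 2718.
— Period 3 —
Births: 1265 × 0.296 = 374  |  353 × 0.308 = 109 ⇒ total 483
Group 2: 551 × 0.97 = 534
Group 3: 849 × 0.972 = 825
Group 4: 915 × 0.978 = 895
Group 5: 1265 × 0.974 = 1232
Group 6: 353 × 0.937 + 2718 × 0.678 = 331 + 1843 = 2174
Giving 483 / 534 / 825 / 895 / 1232 / 2174.
— Period 4 —
Births: 895 × 0.296 = 265  |  1232 × 0.308 = 379 ⇒ total 644
Group 2: 483 × 0.97 = 469
Group 3: 534 × 0.972 = 519
Group 4: 825 × 0.978 = 807
Group 5: 895 × 0.974 = 872
Group 6: 1232 × 0.937 + 2174 × 0.678 = 1154 + 1474 = 2628
Giving 644 / 469 / 519 / 807 / 872 / 2628.
Total: 6580 → 5939; change = -641; percentage change = -9.7%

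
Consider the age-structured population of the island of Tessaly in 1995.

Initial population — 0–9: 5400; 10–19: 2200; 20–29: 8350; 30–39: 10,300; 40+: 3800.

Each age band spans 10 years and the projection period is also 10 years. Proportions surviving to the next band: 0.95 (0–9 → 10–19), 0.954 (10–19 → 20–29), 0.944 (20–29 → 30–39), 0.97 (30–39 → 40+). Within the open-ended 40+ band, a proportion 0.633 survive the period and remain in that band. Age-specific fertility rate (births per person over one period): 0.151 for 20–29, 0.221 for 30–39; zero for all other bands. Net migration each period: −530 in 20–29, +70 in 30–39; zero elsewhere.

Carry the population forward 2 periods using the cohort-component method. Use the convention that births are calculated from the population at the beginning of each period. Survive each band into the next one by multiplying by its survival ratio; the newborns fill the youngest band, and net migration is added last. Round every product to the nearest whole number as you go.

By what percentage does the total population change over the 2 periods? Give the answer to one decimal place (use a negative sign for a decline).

-10.7

Let band 1 be 0–9 through band 5 = 40+.
— Period 1 —
Births: 8350 × 0.151 = 1261  |  10300 × 0.221 = 2276 → 3537
Band 2: 5400 × 0.95 = 5130
Band 3: 2200 × 0.954 = 2099
Band 4: 8350 × 0.944 = 7882
Band 5: 10300 × 0.97 + 3800 × 0.633 = 9991 + 2405 = 12396
Net migration: Band 3 − 530 → 1569; Band 4 + 70 → 7952
Giving 3537 / 5130 / 1569 / 7952 / 12396.
— Period 2 —
Births: 1569 × 0.151 = 237  |  7952 × 0.221 = 1757 → 1994
Band 2: 3537 × 0.95 = 3360
Band 3: 5130 × 0.954 = 4894
Band 4: 1569 × 0.944 = 1481
Band 5: 7952 × 0.97 + 12396 × 0.633 = 7713 + 7847 = 15560
Net migration: Band 3 − 530 → 4364; Band 4 + 70 → 1551
Giving 1994 / 3360 / 4364 / 1551 / 15560.
Total: 30050 → 26829; change = -3221; percentage change = -10.7%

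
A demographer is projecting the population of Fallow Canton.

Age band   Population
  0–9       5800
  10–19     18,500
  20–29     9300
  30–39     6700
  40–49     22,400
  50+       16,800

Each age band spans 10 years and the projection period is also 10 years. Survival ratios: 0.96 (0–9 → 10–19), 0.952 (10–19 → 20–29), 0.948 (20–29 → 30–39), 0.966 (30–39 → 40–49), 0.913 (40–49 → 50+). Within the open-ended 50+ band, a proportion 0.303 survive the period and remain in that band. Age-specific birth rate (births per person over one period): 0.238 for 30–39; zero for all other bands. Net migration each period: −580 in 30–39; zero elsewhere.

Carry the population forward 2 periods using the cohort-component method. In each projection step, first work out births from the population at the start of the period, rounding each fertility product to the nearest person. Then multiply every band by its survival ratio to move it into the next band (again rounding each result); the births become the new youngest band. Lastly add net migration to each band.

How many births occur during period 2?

Let group 1 be 0–9 through group 6 = 50+.
Period 1:
Births: 6700 × 0.238 = 1595
Group 2: 5800 × 0.96 = 5568
Group 3: 18500 × 0.952 = 17612
Group 4: 9300 × 0.948 = 8816
Group 5: 6700 × 0.966 = 6472
Group 6: 22400 × 0.913 + 16800 × 0.303 = 20451 + 5090 = 25541
Net migration: Group 4 − 580 → 8236
Giving 1595 / 5568 / 17612 / 8236 / 6472 / 25541.
Period 2:
Births: 8236 × 0.238 = 1960
Group 2: 1595 × 0.96 = 1531
Group 3: 5568 × 0.952 = 5301
Group 4: 17612 × 0.948 = 16696
Group 5: 8236 × 0.966 = 7956
Group 6: 6472 × 0.913 + 25541 × 0.303 = 5909 + 7739 = 13648
Net migration: Group 4 − 580 → 16116
Giving 1960 / 1531 / 5301 / 16116 / 7956 / 13648.

1960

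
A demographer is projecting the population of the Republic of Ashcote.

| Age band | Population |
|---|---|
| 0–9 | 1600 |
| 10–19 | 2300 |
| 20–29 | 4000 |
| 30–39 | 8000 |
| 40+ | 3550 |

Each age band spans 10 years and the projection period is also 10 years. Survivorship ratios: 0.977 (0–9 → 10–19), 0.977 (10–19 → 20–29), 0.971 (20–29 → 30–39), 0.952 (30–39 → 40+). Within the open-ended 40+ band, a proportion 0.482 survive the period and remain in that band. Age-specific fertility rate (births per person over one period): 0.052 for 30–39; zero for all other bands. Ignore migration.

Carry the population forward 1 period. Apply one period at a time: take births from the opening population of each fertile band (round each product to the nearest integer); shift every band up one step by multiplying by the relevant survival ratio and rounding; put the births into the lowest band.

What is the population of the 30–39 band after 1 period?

(Bands numbered youngest = 1 to oldest = 5.)
— Period 1 —
Births: 8000 × 0.052 = 416
Band 2: 1600 × 0.977 = 1563
Band 3: 2300 × 0.977 = 2247
Band 4: 4000 × 0.971 = 3884
Band 5: 8000 × 0.952 + 3550 × 0.482 = 7616 + 1711 = 9327
→ [416, 1563, 2247, 3884, 9327]

3884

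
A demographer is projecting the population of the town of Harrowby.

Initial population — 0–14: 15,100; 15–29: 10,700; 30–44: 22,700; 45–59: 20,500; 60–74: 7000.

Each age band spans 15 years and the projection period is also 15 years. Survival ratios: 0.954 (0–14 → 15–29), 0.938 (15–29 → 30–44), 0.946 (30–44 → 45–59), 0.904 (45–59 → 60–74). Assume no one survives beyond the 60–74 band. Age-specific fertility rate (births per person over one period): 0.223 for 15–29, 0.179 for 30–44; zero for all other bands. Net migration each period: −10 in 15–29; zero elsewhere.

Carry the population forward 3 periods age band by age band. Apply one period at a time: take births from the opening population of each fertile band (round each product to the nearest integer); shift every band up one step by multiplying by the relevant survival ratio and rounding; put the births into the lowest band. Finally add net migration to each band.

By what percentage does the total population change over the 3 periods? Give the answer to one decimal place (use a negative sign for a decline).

-53.1

[period 1]
Births: 10700 * 0.223 = 2386, 22700 * 0.179 = 4063 → 6449
15–29: 15100 * 0.954 = 14405
30–44: 10700 * 0.938 = 10037
45–59: 22700 * 0.946 = 21474
60–74: 20500 * 0.904 = 18532
Net migration: 15–29 − 10 → 14395
End of period: [6449, 14395, 10037, 21474, 18532]
[period 2]
Births: 14395 * 0.223 = 3210, 10037 * 0.179 = 1797 → 5007
15–29: 6449 * 0.954 = 6152
30–44: 14395 * 0.938 = 13503
45–59: 10037 * 0.946 = 9495
60–74: 21474 * 0.904 = 19412
Net migration: 15–29 − 10 → 6142
End of period: [5007, 6142, 13503, 9495, 19412]
[period 3]
Births: 6142 * 0.223 = 1370, 13503 * 0.179 = 2417 → 3787
15–29: 5007 * 0.954 = 4777
30–44: 6142 * 0.938 = 5761
45–59: 13503 * 0.946 = 12774
60–74: 9495 * 0.904 = 8583
Net migration: 15–29 − 10 → 4767
End of period: [3787, 4767, 5761, 12774, 8583]
Total: 76000 → 35672; change = -40328; percentage change = -53.1%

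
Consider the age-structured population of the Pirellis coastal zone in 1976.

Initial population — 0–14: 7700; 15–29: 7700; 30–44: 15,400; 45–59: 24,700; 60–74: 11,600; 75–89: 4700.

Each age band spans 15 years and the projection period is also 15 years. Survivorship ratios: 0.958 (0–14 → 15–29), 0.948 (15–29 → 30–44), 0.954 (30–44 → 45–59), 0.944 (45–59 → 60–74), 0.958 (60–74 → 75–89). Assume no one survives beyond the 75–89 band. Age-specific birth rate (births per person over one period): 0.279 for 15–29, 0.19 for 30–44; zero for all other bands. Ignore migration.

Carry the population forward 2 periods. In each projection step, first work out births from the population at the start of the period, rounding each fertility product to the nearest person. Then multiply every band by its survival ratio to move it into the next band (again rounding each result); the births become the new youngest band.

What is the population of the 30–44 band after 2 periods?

Call the bands 1 to 6, youngest first.
— Period 1 —
Births: 7700 × 0.279 = 2148  |  15400 × 0.19 = 2926 ⇒ total 5074
Band 2: 7700 × 0.958 = 7377
Band 3: 7700 × 0.948 = 7300
Band 4: 15400 × 0.954 = 14692
Band 5: 24700 × 0.944 = 23317
Band 6: 11600 × 0.958 = 11113
→ [5074, 7377, 7300, 14692, 23317, 11113]
— Period 2 —
Births: 7377 × 0.279 = 2058  |  7300 × 0.19 = 1387 ⇒ total 3445
Band 2: 5074 × 0.958 = 4861
Band 3: 7377 × 0.948 = 6993
Band 4: 7300 × 0.954 = 6964
Band 5: 14692 × 0.944 = 13869
Band 6: 23317 × 0.958 = 22338
→ [3445, 4861, 6993, 6964, 13869, 22338]

6993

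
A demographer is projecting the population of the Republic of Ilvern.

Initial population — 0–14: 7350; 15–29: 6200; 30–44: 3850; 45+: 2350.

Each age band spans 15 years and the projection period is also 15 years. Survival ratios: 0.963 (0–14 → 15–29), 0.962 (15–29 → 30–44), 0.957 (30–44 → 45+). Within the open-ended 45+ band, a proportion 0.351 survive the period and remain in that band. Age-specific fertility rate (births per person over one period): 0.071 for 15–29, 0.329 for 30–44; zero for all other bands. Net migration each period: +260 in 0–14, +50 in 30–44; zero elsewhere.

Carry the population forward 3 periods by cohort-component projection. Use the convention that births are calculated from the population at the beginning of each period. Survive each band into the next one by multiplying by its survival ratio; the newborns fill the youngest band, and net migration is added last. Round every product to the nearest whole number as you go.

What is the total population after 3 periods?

16304

Period 1:
Births: 6200 * 0.071 = 440 ; 3850 * 0.329 = 1267 → 1707
15–29: 7350 * 0.963 = 7078
30–44: 6200 * 0.962 = 5964
45+: 3850 * 0.957 + 2350 * 0.351 = 3684 + 825 = 4509
Net migration: 0–14 + 260 → 1967; 30–44 + 50 → 6014
Giving 1967 / 7078 / 6014 / 4509.
Period 2:
Births: 7078 * 0.071 = 503 ; 6014 * 0.329 = 1979 → 2482
15–29: 1967 * 0.963 = 1894
30–44: 7078 * 0.962 = 6809
45+: 6014 * 0.957 + 4509 * 0.351 = 5755 + 1583 = 7338
Net migration: 0–14 + 260 → 2742; 30–44 + 50 → 6859
Giving 2742 / 1894 / 6859 / 7338.
Period 3:
Births: 1894 * 0.071 = 134 ; 6859 * 0.329 = 2257 → 2391
15–29: 2742 * 0.963 = 2641
30–44: 1894 * 0.962 = 1822
45+: 6859 * 0.957 + 7338 * 0.351 = 6564 + 2576 = 9140
Net migration: 0–14 + 260 → 2651; 30–44 + 50 → 1872
Giving 2651 / 2641 / 1872 / 9140.
Total after period 3: 2651 + 2641 + 1872 + 9140 = 16304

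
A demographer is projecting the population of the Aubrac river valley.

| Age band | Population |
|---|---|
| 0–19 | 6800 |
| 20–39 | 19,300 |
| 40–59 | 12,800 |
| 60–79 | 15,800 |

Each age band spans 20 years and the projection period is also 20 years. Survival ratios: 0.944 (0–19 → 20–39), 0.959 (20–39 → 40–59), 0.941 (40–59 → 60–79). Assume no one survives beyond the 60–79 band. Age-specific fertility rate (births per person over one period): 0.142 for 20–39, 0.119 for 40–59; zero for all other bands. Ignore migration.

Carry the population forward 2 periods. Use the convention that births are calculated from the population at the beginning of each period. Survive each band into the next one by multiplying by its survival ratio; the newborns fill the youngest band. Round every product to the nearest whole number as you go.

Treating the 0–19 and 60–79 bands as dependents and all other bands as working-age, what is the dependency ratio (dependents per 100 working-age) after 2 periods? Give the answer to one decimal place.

Let group 1 be 0–19 through group 4 = 60–79.
Period 1.
Births: 19300 * 0.142 = 2741, 12800 * 0.119 = 1523 ⇒ total 4264
Group 2: 6800 * 0.944 = 6419
Group 3: 19300 * 0.959 = 18509
Group 4: 12800 * 0.941 = 12045
Giving 4264 / 6419 / 18509 / 12045.
Period 2.
Births: 6419 * 0.142 = 911, 18509 * 0.119 = 2203 ⇒ total 3114
Group 2: 4264 * 0.944 = 4025
Group 3: 6419 * 0.959 = 6156
Group 4: 18509 * 0.941 = 17417
Giving 3114 / 4025 / 6156 / 17417.
Dependents (band 0–19 + band 60–79) = 3114 + 17417 = 20531; working-age = 10181; ratio = 20531/10181 × 100 = 201.7

201.7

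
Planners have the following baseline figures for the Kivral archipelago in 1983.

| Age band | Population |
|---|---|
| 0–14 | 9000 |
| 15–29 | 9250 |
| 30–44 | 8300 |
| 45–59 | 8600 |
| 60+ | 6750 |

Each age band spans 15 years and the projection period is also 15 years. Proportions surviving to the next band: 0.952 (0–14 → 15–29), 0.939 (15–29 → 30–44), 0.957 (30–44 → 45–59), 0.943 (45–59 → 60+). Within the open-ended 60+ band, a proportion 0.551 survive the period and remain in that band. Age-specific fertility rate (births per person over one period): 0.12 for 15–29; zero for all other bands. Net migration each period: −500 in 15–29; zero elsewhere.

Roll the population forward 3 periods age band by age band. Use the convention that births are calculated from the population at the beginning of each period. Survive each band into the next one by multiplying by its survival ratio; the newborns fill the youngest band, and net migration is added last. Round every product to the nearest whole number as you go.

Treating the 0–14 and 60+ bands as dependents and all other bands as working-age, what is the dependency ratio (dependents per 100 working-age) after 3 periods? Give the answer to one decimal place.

190.7

[period 1]
Births: 9250 × 0.12 = 1110
15–29: 9000 × 0.952 = 8568
30–44: 9250 × 0.939 = 8686
45–59: 8300 × 0.957 = 7943
60+: 8600 × 0.943 + 6750 × 0.551 = 8110 + 3719 = 11829
Net migration: 15–29 − 500 → 8068
→ [1110, 8068, 8686, 7943, 11829]
[period 2]
Births: 8068 × 0.12 = 968
15–29: 1110 × 0.952 = 1057
30–44: 8068 × 0.939 = 7576
45–59: 8686 × 0.957 = 8313
60+: 7943 × 0.943 + 11829 × 0.551 = 7490 + 6518 = 14008
Net migration: 15–29 − 500 → 557
→ [968, 557, 7576, 8313, 14008]
[period 3]
Births: 557 × 0.12 = 67
15–29: 968 × 0.952 = 922
30–44: 557 × 0.939 = 523
45–59: 7576 × 0.957 = 7250
60+: 8313 × 0.943 + 14008 × 0.551 = 7839 + 7718 = 15557
Net migration: 15–29 − 500 → 422
→ [67, 422, 523, 7250, 15557]
Dependents (band 0–14 + band 60+) = 67 + 15557 = 15624; working-age = 8195; ratio = 15624/8195 × 100 = 190.7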